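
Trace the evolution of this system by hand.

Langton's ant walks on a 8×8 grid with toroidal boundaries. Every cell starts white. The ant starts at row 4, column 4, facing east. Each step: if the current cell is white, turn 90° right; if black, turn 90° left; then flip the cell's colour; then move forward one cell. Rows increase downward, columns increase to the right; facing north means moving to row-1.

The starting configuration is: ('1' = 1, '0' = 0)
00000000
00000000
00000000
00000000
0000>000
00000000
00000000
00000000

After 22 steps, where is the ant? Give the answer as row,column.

gen 0: 00000000
00000000
00000000
00000000
0000>000
00000000
00000000
00000000
gen 1: 00000000
00000000
00000000
00000000
00001000
0000v000
00000000
00000000
gen 2: 00000000
00000000
00000000
00000000
00001000
000<1000
00000000
00000000
gen 3: 00000000
00000000
00000000
00000000
000^1000
00011000
00000000
00000000
gen 4: 00000000
00000000
00000000
00000000
0001>000
00011000
00000000
00000000
gen 5: 00000000
00000000
00000000
0000^000
00010000
00011000
00000000
00000000
gen 6: 00000000
00000000
00000000
00001>00
00010000
00011000
00000000
00000000
gen 7: 00000000
00000000
00000000
00001100
00010v00
00011000
00000000
00000000
gen 8: 00000000
00000000
00000000
00001100
0001<100
00011000
00000000
00000000
gen 9: 00000000
00000000
00000000
0000^100
00011100
00011000
00000000
00000000
gen 10: 00000000
00000000
00000000
000<0100
00011100
00011000
00000000
00000000
gen 11: 00000000
00000000
000^0000
00010100
00011100
00011000
00000000
00000000
gen 12: 00000000
00000000
0001>000
00010100
00011100
00011000
00000000
00000000
gen 13: 00000000
00000000
00011000
0001v100
00011100
00011000
00000000
00000000
gen 14: 00000000
00000000
00011000
000<1100
00011100
00011000
00000000
00000000
gen 15: 00000000
00000000
00011000
00001100
000v1100
00011000
00000000
00000000
gen 16: 00000000
00000000
00011000
00001100
0000>100
00011000
00000000
00000000
gen 17: 00000000
00000000
00011000
0000^100
00000100
00011000
00000000
00000000
gen 18: 00000000
00000000
00011000
000<0100
00000100
00011000
00000000
00000000
gen 19: 00000000
00000000
000^1000
00010100
00000100
00011000
00000000
00000000
gen 20: 00000000
00000000
00<01000
00010100
00000100
00011000
00000000
00000000
gen 21: 00000000
00^00000
00101000
00010100
00000100
00011000
00000000
00000000
gen 22: 00000000
001>0000
00101000
00010100
00000100
00011000
00000000
00000000

1,3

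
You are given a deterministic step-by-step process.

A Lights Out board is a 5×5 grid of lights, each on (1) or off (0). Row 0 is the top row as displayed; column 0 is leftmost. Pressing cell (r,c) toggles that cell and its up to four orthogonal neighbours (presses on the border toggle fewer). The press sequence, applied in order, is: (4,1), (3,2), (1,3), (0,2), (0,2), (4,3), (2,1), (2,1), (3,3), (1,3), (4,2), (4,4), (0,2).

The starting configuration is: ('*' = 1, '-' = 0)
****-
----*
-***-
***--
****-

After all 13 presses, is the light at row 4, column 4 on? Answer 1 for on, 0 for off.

0

0) ****-
----*
-***-
***--
****-
1) ****-
----*
-***-
*-*--
---*-
2) ****-
----*
-*-*-
**-*-
--**-
3) ***--
--**-
-*---
**-*-
--**-
4) *--*-
---*-
-*---
**-*-
--**-
5) ***--
--**-
-*---
**-*-
--**-
6) ***--
--**-
-*---
**---
----*
7) ***--
-***-
*-*--
*----
----*
8) ***--
--**-
-*---
**---
----*
9) ***--
--**-
-*-*-
*****
---**
10) ****-
----*
-*---
*****
---**
11) ****-
----*
-*---
**-**
-**-*
12) ****-
----*
-*---
**-*-
-***-
13) *----
--*-*
-*---
**-*-
-***-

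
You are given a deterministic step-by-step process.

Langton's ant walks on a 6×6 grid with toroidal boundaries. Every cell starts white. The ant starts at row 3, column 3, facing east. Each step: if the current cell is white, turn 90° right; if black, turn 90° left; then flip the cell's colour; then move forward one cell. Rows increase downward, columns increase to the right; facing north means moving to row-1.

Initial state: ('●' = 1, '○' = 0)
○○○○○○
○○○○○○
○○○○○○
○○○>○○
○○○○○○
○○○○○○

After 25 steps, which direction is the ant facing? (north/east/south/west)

south

k=0  ○○○○○○
○○○○○○
○○○○○○
○○○>○○
○○○○○○
○○○○○○
k=1  ○○○○○○
○○○○○○
○○○○○○
○○○●○○
○○○v○○
○○○○○○
k=2  ○○○○○○
○○○○○○
○○○○○○
○○○●○○
○○<●○○
○○○○○○
k=3  ○○○○○○
○○○○○○
○○○○○○
○○^●○○
○○●●○○
○○○○○○
k=4  ○○○○○○
○○○○○○
○○○○○○
○○●>○○
○○●●○○
○○○○○○
k=5  ○○○○○○
○○○○○○
○○○^○○
○○●○○○
○○●●○○
○○○○○○
k=6  ○○○○○○
○○○○○○
○○○●>○
○○●○○○
○○●●○○
○○○○○○
k=7  ○○○○○○
○○○○○○
○○○●●○
○○●○v○
○○●●○○
○○○○○○
k=8  ○○○○○○
○○○○○○
○○○●●○
○○●<●○
○○●●○○
○○○○○○
k=9  ○○○○○○
○○○○○○
○○○^●○
○○●●●○
○○●●○○
○○○○○○
k=10  ○○○○○○
○○○○○○
○○<○●○
○○●●●○
○○●●○○
○○○○○○
k=11  ○○○○○○
○○^○○○
○○●○●○
○○●●●○
○○●●○○
○○○○○○
k=12  ○○○○○○
○○●>○○
○○●○●○
○○●●●○
○○●●○○
○○○○○○
k=13  ○○○○○○
○○●●○○
○○●v●○
○○●●●○
○○●●○○
○○○○○○
k=14  ○○○○○○
○○●●○○
○○<●●○
○○●●●○
○○●●○○
○○○○○○
k=15  ○○○○○○
○○●●○○
○○○●●○
○○v●●○
○○●●○○
○○○○○○
k=16  ○○○○○○
○○●●○○
○○○●●○
○○○>●○
○○●●○○
○○○○○○
k=17  ○○○○○○
○○●●○○
○○○^●○
○○○○●○
○○●●○○
○○○○○○
k=18  ○○○○○○
○○●●○○
○○<○●○
○○○○●○
○○●●○○
○○○○○○
k=19  ○○○○○○
○○^●○○
○○●○●○
○○○○●○
○○●●○○
○○○○○○
k=20  ○○○○○○
○<○●○○
○○●○●○
○○○○●○
○○●●○○
○○○○○○
k=21  ○^○○○○
○●○●○○
○○●○●○
○○○○●○
○○●●○○
○○○○○○
k=22  ○●>○○○
○●○●○○
○○●○●○
○○○○●○
○○●●○○
○○○○○○
k=23  ○●●○○○
○●v●○○
○○●○●○
○○○○●○
○○●●○○
○○○○○○
k=24  ○●●○○○
○<●●○○
○○●○●○
○○○○●○
○○●●○○
○○○○○○
k=25  ○●●○○○
○○●●○○
○v●○●○
○○○○●○
○○●●○○
○○○○○○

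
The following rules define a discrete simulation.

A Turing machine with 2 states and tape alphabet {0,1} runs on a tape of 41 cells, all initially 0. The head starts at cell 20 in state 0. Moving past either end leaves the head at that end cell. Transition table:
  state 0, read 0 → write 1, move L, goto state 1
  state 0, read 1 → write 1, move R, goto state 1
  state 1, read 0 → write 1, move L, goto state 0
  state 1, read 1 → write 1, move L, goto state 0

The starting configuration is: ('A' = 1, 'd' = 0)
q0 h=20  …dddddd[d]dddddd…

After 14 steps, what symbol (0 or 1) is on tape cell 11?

1

[0] q0 h=20  …dddddd[d]dddddd…
[1] q1 h=19  …dddddd[d]Addddd…
[2] q0 h=18  …dddddd[d]AAdddd…
[3] q1 h=17  …dddddd[d]AAAddd…
[4] q0 h=16  …dddddd[d]AAAAdd…
[5] q1 h=15  …dddddd[d]AAAAAd…
[6] q0 h=14  …dddddd[d]AAAAAA…
[7] q1 h=13  …dddddd[d]AAAAAA…
[8] q0 h=12  …dddddd[d]AAAAAA…
[9] q1 h=11  …dddddd[d]AAAAAA…
[10] q0 h=10  …dddddd[d]AAAAAA…
[11] q1 h= 9  …dddddd[d]AAAAAA…
[12] q0 h= 8  …dddddd[d]AAAAAA…
[13] q1 h= 7  …dddddd[d]AAAAAA…
[14] q0 h= 6  |dddddd[d]AAAAAA…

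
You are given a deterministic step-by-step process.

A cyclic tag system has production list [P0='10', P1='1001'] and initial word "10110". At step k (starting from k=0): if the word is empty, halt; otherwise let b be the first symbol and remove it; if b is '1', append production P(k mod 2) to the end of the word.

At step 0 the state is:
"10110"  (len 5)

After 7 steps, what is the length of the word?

[0] "10110"  (len 5)
[1] "011010"  (len 6)
[2] "11010"  (len 5)
[3] "101010"  (len 6)
[4] "010101001"  (len 9)
[5] "10101001"  (len 8)
[6] "01010011001"  (len 11)
[7] "1010011001"  (len 10)

10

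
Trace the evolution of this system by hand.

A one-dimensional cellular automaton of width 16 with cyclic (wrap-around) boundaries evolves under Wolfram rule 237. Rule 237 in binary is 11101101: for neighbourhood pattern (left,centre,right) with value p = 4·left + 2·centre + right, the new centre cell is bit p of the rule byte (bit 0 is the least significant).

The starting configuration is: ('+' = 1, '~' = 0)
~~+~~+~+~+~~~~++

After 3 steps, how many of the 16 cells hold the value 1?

[0] ~~+~~+~+~+~~~~++
[1] ~~+~~+++++~++~++
[2] ~~+~~+++++++++++
[3] ~~+~~+++++++++++

12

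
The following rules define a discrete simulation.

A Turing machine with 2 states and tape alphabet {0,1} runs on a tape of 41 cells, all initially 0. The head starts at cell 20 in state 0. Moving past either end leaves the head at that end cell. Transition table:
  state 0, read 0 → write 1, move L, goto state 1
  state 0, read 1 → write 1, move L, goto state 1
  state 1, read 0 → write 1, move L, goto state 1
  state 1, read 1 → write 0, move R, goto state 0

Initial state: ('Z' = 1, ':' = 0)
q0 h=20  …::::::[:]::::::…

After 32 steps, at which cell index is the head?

0

gen 0: q0 h=20  …::::::[:]::::::…
gen 1: q1 h=19  …::::::[:]Z:::::…
gen 2: q1 h=18  …::::::[:]ZZ::::…
gen 3: q1 h=17  …::::::[:]ZZZ:::…
gen 4: q1 h=16  …::::::[:]ZZZZ::…
gen 5: q1 h=15  …::::::[:]ZZZZZ:…
gen 6: q1 h=14  …::::::[:]ZZZZZZ…
gen 7: q1 h=13  …::::::[:]ZZZZZZ…
gen 8: q1 h=12  …::::::[:]ZZZZZZ…
gen 9: q1 h=11  …::::::[:]ZZZZZZ…
gen 10: q1 h=10  …::::::[:]ZZZZZZ…
gen 11: q1 h= 9  …::::::[:]ZZZZZZ…
gen 12: q1 h= 8  …::::::[:]ZZZZZZ…
gen 13: q1 h= 7  …::::::[:]ZZZZZZ…
gen 14: q1 h= 6  |::::::[:]ZZZZZZ…
gen 15: q1 h= 5  |:::::[:]ZZZZZZ…
gen 16: q1 h= 4  |::::[:]ZZZZZZ…
gen 17: q1 h= 3  |:::[:]ZZZZZZ…
gen 18: q1 h= 2  |::[:]ZZZZZZ…
gen 19: q1 h= 1  |:[:]ZZZZZZ…
gen 20: q1 h= 0  |[:]ZZZZZZ…
gen 21: q1 h= 0  |[Z]ZZZZZZ…
gen 22: q0 h= 1  |:[Z]ZZZZZZ…
gen 23: q1 h= 0  |[:]ZZZZZZ…
gen 24: q1 h= 0  |[Z]ZZZZZZ…
gen 25: q0 h= 1  |:[Z]ZZZZZZ…
gen 26: q1 h= 0  |[:]ZZZZZZ…
gen 27: q1 h= 0  |[Z]ZZZZZZ…
gen 28: q0 h= 1  |:[Z]ZZZZZZ…
gen 29: q1 h= 0  |[:]ZZZZZZ…
gen 30: q1 h= 0  |[Z]ZZZZZZ…
gen 31: q0 h= 1  |:[Z]ZZZZZZ…
gen 32: q1 h= 0  |[:]ZZZZZZ…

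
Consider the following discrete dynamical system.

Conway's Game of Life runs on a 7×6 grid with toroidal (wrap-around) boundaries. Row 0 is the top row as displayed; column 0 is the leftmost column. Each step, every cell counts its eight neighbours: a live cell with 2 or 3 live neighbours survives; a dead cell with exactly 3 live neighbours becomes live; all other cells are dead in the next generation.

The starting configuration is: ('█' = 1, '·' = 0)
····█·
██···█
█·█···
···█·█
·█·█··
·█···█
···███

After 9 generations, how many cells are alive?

step 0: ····█·
██···█
█·█···
···█·█
·█·█··
·█···█
···███
step 1: ···█··
██···█
··█·█·
██·██·
······
···█·█
█··█·█
step 2: ·██···
██████
··█·█·
·█████
█·██·█
█····█
█·██·█
step 3: ······
█···██
······
······
······
······
··████
step 4: █·····
·····█
·····█
······
······
···██·
···██·
step 5: ····██
█····█
······
······
······
···██·
···███
step 6: ···█··
█···██
······
······
······
···█·█
······
step 7: ····██
····██
·····█
······
······
······
····█·
step 8: ···█··
█·····
····██
······
······
······
····██
step 9: ····██
····██
·····█
······
······
······
····█·

6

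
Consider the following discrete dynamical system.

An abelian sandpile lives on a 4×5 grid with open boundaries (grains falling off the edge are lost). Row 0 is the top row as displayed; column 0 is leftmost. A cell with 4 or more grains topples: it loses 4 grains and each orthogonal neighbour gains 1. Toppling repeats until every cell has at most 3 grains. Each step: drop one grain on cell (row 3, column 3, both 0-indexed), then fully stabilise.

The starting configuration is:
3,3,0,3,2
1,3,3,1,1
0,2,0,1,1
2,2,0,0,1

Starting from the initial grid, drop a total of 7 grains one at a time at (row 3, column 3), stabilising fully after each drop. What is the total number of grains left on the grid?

step 0: 3,3,0,3,2
1,3,3,1,1
0,2,0,1,1
2,2,0,0,1
step 1: 3,3,0,3,2
1,3,3,1,1
0,2,0,1,1
2,2,0,1,1
step 2: 3,3,0,3,2
1,3,3,1,1
0,2,0,1,1
2,2,0,2,1
step 3: 3,3,0,3,2
1,3,3,1,1
0,2,0,1,1
2,2,0,3,1
step 4: 3,3,0,3,2
1,3,3,1,1
0,2,0,2,1
2,2,1,0,2
step 5: 3,3,0,3,2
1,3,3,1,1
0,2,0,2,1
2,2,1,1,2
step 6: 3,3,0,3,2
1,3,3,1,1
0,2,0,2,1
2,2,1,2,2
step 7: 3,3,0,3,2
1,3,3,1,1
0,2,0,2,1
2,2,1,3,2

35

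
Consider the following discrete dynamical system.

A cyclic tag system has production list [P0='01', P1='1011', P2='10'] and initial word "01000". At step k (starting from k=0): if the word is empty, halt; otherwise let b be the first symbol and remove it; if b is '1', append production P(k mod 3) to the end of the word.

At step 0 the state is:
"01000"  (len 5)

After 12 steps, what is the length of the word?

9

gen 0: "01000"  (len 5)
gen 1: "1000"  (len 4)
gen 2: "0001011"  (len 7)
gen 3: "001011"  (len 6)
gen 4: "01011"  (len 5)
gen 5: "1011"  (len 4)
gen 6: "01110"  (len 5)
gen 7: "1110"  (len 4)
gen 8: "1101011"  (len 7)
gen 9: "10101110"  (len 8)
gen 10: "010111001"  (len 9)
gen 11: "10111001"  (len 8)
gen 12: "011100110"  (len 9)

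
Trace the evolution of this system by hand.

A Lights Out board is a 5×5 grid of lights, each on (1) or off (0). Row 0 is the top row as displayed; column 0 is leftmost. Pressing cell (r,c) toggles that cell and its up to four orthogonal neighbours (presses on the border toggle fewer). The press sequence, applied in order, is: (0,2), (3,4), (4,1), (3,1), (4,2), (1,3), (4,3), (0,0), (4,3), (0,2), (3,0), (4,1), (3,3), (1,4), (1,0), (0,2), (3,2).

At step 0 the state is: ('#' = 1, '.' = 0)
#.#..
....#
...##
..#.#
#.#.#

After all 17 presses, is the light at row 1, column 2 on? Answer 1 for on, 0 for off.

0

gen 0: #.#..
....#
...##
..#.#
#.#.#
gen 1: ##.#.
..#.#
...##
..#.#
#.#.#
gen 2: ##.#.
..#.#
...#.
..##.
#.#..
gen 3: ##.#.
..#.#
...#.
.###.
.#...
gen 4: ##.#.
..#.#
.#.#.
#..#.
.....
gen 5: ##.#.
..#.#
.#.#.
#.##.
.###.
gen 6: ##...
...#.
.#...
#.##.
.###.
gen 7: ##...
...#.
.#...
#.#..
.#..#
gen 8: .....
#..#.
.#...
#.#..
.#..#
gen 9: .....
#..#.
.#...
#.##.
.###.
gen 10: .###.
#.##.
.#...
#.##.
.###.
gen 11: .###.
#.##.
##...
.###.
####.
gen 12: .###.
#.##.
##...
..##.
...#.
gen 13: .###.
#.##.
##.#.
....#
.....
gen 14: .####
#.#.#
##.##
....#
.....
gen 15: #####
.##.#
.#.##
....#
.....
gen 16: #...#
.#..#
.#.##
....#
.....
gen 17: #...#
.#..#
.####
.####
..#..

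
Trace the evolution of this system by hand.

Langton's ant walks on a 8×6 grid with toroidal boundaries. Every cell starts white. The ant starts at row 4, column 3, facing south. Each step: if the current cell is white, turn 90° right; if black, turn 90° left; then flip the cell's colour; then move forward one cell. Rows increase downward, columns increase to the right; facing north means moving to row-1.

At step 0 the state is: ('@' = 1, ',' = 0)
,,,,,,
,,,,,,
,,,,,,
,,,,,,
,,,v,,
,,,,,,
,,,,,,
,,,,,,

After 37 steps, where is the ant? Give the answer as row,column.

[0] ,,,,,,
,,,,,,
,,,,,,
,,,,,,
,,,v,,
,,,,,,
,,,,,,
,,,,,,
[1] ,,,,,,
,,,,,,
,,,,,,
,,,,,,
,,<@,,
,,,,,,
,,,,,,
,,,,,,
[2] ,,,,,,
,,,,,,
,,,,,,
,,^,,,
,,@@,,
,,,,,,
,,,,,,
,,,,,,
[3] ,,,,,,
,,,,,,
,,,,,,
,,@>,,
,,@@,,
,,,,,,
,,,,,,
,,,,,,
[4] ,,,,,,
,,,,,,
,,,,,,
,,@@,,
,,@v,,
,,,,,,
,,,,,,
,,,,,,
[5] ,,,,,,
,,,,,,
,,,,,,
,,@@,,
,,@,>,
,,,,,,
,,,,,,
,,,,,,
[6] ,,,,,,
,,,,,,
,,,,,,
,,@@,,
,,@,@,
,,,,v,
,,,,,,
,,,,,,
[7] ,,,,,,
,,,,,,
,,,,,,
,,@@,,
,,@,@,
,,,<@,
,,,,,,
,,,,,,
[8] ,,,,,,
,,,,,,
,,,,,,
,,@@,,
,,@^@,
,,,@@,
,,,,,,
,,,,,,
[9] ,,,,,,
,,,,,,
,,,,,,
,,@@,,
,,@@>,
,,,@@,
,,,,,,
,,,,,,
[10] ,,,,,,
,,,,,,
,,,,,,
,,@@^,
,,@@,,
,,,@@,
,,,,,,
,,,,,,
[11] ,,,,,,
,,,,,,
,,,,,,
,,@@@>
,,@@,,
,,,@@,
,,,,,,
,,,,,,
[12] ,,,,,,
,,,,,,
,,,,,,
,,@@@@
,,@@,v
,,,@@,
,,,,,,
,,,,,,
[13] ,,,,,,
,,,,,,
,,,,,,
,,@@@@
,,@@<@
,,,@@,
,,,,,,
,,,,,,
[14] ,,,,,,
,,,,,,
,,,,,,
,,@@^@
,,@@@@
,,,@@,
,,,,,,
,,,,,,
[15] ,,,,,,
,,,,,,
,,,,,,
,,@<,@
,,@@@@
,,,@@,
,,,,,,
,,,,,,
[16] ,,,,,,
,,,,,,
,,,,,,
,,@,,@
,,@v@@
,,,@@,
,,,,,,
,,,,,,
[17] ,,,,,,
,,,,,,
,,,,,,
,,@,,@
,,@,>@
,,,@@,
,,,,,,
,,,,,,
[18] ,,,,,,
,,,,,,
,,,,,,
,,@,^@
,,@,,@
,,,@@,
,,,,,,
,,,,,,
[19] ,,,,,,
,,,,,,
,,,,,,
,,@,@>
,,@,,@
,,,@@,
,,,,,,
,,,,,,
[20] ,,,,,,
,,,,,,
,,,,,^
,,@,@,
,,@,,@
,,,@@,
,,,,,,
,,,,,,
[21] ,,,,,,
,,,,,,
>,,,,@
,,@,@,
,,@,,@
,,,@@,
,,,,,,
,,,,,,
[22] ,,,,,,
,,,,,,
@,,,,@
v,@,@,
,,@,,@
,,,@@,
,,,,,,
,,,,,,
[23] ,,,,,,
,,,,,,
@,,,,@
@,@,@<
,,@,,@
,,,@@,
,,,,,,
,,,,,,
[24] ,,,,,,
,,,,,,
@,,,,^
@,@,@@
,,@,,@
,,,@@,
,,,,,,
,,,,,,
[25] ,,,,,,
,,,,,,
@,,,<,
@,@,@@
,,@,,@
,,,@@,
,,,,,,
,,,,,,
[26] ,,,,,,
,,,,^,
@,,,@,
@,@,@@
,,@,,@
,,,@@,
,,,,,,
,,,,,,
[27] ,,,,,,
,,,,@>
@,,,@,
@,@,@@
,,@,,@
,,,@@,
,,,,,,
,,,,,,
[28] ,,,,,,
,,,,@@
@,,,@v
@,@,@@
,,@,,@
,,,@@,
,,,,,,
,,,,,,
[29] ,,,,,,
,,,,@@
@,,,<@
@,@,@@
,,@,,@
,,,@@,
,,,,,,
,,,,,,
[30] ,,,,,,
,,,,@@
@,,,,@
@,@,v@
,,@,,@
,,,@@,
,,,,,,
,,,,,,
[31] ,,,,,,
,,,,@@
@,,,,@
@,@,,>
,,@,,@
,,,@@,
,,,,,,
,,,,,,
[32] ,,,,,,
,,,,@@
@,,,,^
@,@,,,
,,@,,@
,,,@@,
,,,,,,
,,,,,,
[33] ,,,,,,
,,,,@@
@,,,<,
@,@,,,
,,@,,@
,,,@@,
,,,,,,
,,,,,,
[34] ,,,,,,
,,,,^@
@,,,@,
@,@,,,
,,@,,@
,,,@@,
,,,,,,
,,,,,,
[35] ,,,,,,
,,,<,@
@,,,@,
@,@,,,
,,@,,@
,,,@@,
,,,,,,
,,,,,,
[36] ,,,^,,
,,,@,@
@,,,@,
@,@,,,
,,@,,@
,,,@@,
,,,,,,
,,,,,,
[37] ,,,@>,
,,,@,@
@,,,@,
@,@,,,
,,@,,@
,,,@@,
,,,,,,
,,,,,,

0,4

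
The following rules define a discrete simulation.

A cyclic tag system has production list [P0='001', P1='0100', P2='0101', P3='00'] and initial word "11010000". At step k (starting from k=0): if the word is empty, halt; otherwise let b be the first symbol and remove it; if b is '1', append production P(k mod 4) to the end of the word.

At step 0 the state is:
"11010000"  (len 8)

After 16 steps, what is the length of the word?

8

0) "11010000"  (len 8)
1) "1010000001"  (len 10)
2) "0100000010100"  (len 13)
3) "100000010100"  (len 12)
4) "0000001010000"  (len 13)
5) "000001010000"  (len 12)
6) "00001010000"  (len 11)
7) "0001010000"  (len 10)
8) "001010000"  (len 9)
9) "01010000"  (len 8)
10) "1010000"  (len 7)
11) "0100000101"  (len 10)
12) "100000101"  (len 9)
13) "00000101001"  (len 11)
14) "0000101001"  (len 10)
15) "000101001"  (len 9)
16) "00101001"  (len 8)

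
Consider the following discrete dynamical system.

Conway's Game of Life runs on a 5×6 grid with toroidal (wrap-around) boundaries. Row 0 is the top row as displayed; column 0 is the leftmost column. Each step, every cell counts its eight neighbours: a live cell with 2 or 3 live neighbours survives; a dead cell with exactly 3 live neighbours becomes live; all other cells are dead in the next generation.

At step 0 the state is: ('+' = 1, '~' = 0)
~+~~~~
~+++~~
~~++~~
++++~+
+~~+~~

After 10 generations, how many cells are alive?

3

t=0: ~+~~~~
~+++~~
~~++~~
++++~+
+~~+~~
t=1: ++~+~~
~+~+~~
~~~~~~
+~~~~+
~~~+++
t=2: ++~+~+
++~~~~
+~~~~~
+~~~~+
~+++~~
t=3: ~~~+++
~~+~~~
~~~~~~
+~+~~+
~~~+~~
t=4: ~~+++~
~~~++~
~+~~~~
~~~~~~
+~++~~
t=5: ~+~~~+
~~~~+~
~~~~~~
~++~~~
~++~+~
t=6: ++++++
~~~~~~
~~~~~~
~+++~~
~~~+~~
t=7: ++++++
++++++
~~+~~~
~~++~~
~~~~~+
t=8: ~~~~~~
~~~~~~
+~~~~+
~~++~~
~~~~~+
t=9: ~~~~~~
~~~~~~
~~~~~~
+~~~++
~~~~~~
t=10: ~~~~~~
~~~~~~
~~~~~+
~~~~~+
~~~~~+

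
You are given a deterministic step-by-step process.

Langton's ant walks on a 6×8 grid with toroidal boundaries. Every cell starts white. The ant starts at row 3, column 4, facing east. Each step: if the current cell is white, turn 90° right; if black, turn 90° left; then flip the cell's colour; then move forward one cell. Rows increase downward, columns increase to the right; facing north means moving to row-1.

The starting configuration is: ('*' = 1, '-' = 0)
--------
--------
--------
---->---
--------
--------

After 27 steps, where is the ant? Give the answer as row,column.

1,1

t=0: --------
--------
--------
---->---
--------
--------
t=1: --------
--------
--------
----*---
----v---
--------
t=2: --------
--------
--------
----*---
---<*---
--------
t=3: --------
--------
--------
---^*---
---**---
--------
t=4: --------
--------
--------
---*>---
---**---
--------
t=5: --------
--------
----^---
---*----
---**---
--------
t=6: --------
--------
----*>--
---*----
---**---
--------
t=7: --------
--------
----**--
---*-v--
---**---
--------
t=8: --------
--------
----**--
---*<*--
---**---
--------
t=9: --------
--------
----^*--
---***--
---**---
--------
t=10: --------
--------
---<-*--
---***--
---**---
--------
t=11: --------
---^----
---*-*--
---***--
---**---
--------
t=12: --------
---*>---
---*-*--
---***--
---**---
--------
t=13: --------
---**---
---*v*--
---***--
---**---
--------
t=14: --------
---**---
---<**--
---***--
---**---
--------
t=15: --------
---**---
----**--
---v**--
---**---
--------
t=16: --------
---**---
----**--
---->*--
---**---
--------
t=17: --------
---**---
----^*--
-----*--
---**---
--------
t=18: --------
---**---
---<-*--
-----*--
---**---
--------
t=19: --------
---^*---
---*-*--
-----*--
---**---
--------
t=20: --------
--<-*---
---*-*--
-----*--
---**---
--------
t=21: --^-----
--*-*---
---*-*--
-----*--
---**---
--------
t=22: --*>----
--*-*---
---*-*--
-----*--
---**---
--------
t=23: --**----
--*v*---
---*-*--
-----*--
---**---
--------
t=24: --**----
--<**---
---*-*--
-----*--
---**---
--------
t=25: --**----
---**---
--v*-*--
-----*--
---**---
--------
t=26: --**----
---**---
-<**-*--
-----*--
---**---
--------
t=27: --**----
-^-**---
-***-*--
-----*--
---**---
--------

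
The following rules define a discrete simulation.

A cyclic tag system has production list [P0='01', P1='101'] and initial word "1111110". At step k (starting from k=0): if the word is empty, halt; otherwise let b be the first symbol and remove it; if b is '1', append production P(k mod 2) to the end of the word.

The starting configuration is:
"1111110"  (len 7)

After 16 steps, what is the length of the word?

gen 0: "1111110"  (len 7)
gen 1: "11111001"  (len 8)
gen 2: "1111001101"  (len 10)
gen 3: "11100110101"  (len 11)
gen 4: "1100110101101"  (len 13)
gen 5: "10011010110101"  (len 14)
gen 6: "0011010110101101"  (len 16)
gen 7: "011010110101101"  (len 15)
gen 8: "11010110101101"  (len 14)
gen 9: "101011010110101"  (len 15)
gen 10: "01011010110101101"  (len 17)
gen 11: "1011010110101101"  (len 16)
gen 12: "011010110101101101"  (len 18)
gen 13: "11010110101101101"  (len 17)
gen 14: "1010110101101101101"  (len 19)
gen 15: "01011010110110110101"  (len 20)
gen 16: "1011010110110110101"  (len 19)

19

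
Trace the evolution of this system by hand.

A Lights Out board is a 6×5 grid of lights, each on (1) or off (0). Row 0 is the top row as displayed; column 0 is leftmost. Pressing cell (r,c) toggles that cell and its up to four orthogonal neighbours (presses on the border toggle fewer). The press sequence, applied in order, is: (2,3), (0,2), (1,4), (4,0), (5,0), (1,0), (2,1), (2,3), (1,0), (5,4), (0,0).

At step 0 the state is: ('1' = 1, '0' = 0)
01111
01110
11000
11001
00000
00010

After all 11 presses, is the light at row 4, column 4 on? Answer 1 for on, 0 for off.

gen 0: 01111
01110
11000
11001
00000
00010
gen 1: 01111
01100
11111
11011
00000
00010
gen 2: 00001
01000
11111
11011
00000
00010
gen 3: 00000
01011
11110
11011
00000
00010
gen 4: 00000
01011
11110
01011
11000
10010
gen 5: 00000
01011
11110
01011
01000
01010
gen 6: 10000
10011
01110
01011
01000
01010
gen 7: 10000
11011
10010
00011
01000
01010
gen 8: 10000
11001
10101
00001
01000
01010
gen 9: 00000
00001
00101
00001
01000
01010
gen 10: 00000
00001
00101
00001
01001
01001
gen 11: 11000
10001
00101
00001
01001
01001

1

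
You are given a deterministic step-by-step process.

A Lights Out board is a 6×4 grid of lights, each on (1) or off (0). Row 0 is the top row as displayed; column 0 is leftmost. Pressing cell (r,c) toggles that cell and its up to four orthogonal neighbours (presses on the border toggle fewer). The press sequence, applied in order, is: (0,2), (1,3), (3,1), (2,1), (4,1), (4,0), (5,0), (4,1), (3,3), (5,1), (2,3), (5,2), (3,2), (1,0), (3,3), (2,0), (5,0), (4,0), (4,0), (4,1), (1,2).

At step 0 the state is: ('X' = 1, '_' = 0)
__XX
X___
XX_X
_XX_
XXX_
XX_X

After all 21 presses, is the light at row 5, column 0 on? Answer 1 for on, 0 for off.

1

t=0: __XX
X___
XX_X
_XX_
XXX_
XX_X
t=1: _X__
X_X_
XX_X
_XX_
XXX_
XX_X
t=2: _X_X
X__X
XX__
_XX_
XXX_
XX_X
t=3: _X_X
X__X
X___
X___
X_X_
XX_X
t=4: _X_X
XX_X
_XX_
XX__
X_X_
XX_X
t=5: _X_X
XX_X
_XX_
X___
_X__
X__X
t=6: _X_X
XX_X
_XX_
____
X___
___X
t=7: _X_X
XX_X
_XX_
____
____
XX_X
t=8: _X_X
XX_X
_XX_
_X__
XXX_
X__X
t=9: _X_X
XX_X
_XXX
_XXX
XXXX
X__X
t=10: _X_X
XX_X
_XXX
_XXX
X_XX
_XXX
t=11: _X_X
XX__
_X__
_XX_
X_XX
_XXX
t=12: _X_X
XX__
_X__
_XX_
X__X
____
t=13: _X_X
XX__
_XX_
___X
X_XX
____
t=14: XX_X
____
XXX_
___X
X_XX
____
t=15: XX_X
____
XXXX
__X_
X_X_
____
t=16: XX_X
X___
__XX
X_X_
X_X_
____
t=17: XX_X
X___
__XX
X_X_
__X_
XX__
t=18: XX_X
X___
__XX
__X_
XXX_
_X__
t=19: XX_X
X___
__XX
X_X_
__X_
XX__
t=20: XX_X
X___
__XX
XXX_
XX__
X___
t=21: XXXX
XXXX
___X
XXX_
XX__
X___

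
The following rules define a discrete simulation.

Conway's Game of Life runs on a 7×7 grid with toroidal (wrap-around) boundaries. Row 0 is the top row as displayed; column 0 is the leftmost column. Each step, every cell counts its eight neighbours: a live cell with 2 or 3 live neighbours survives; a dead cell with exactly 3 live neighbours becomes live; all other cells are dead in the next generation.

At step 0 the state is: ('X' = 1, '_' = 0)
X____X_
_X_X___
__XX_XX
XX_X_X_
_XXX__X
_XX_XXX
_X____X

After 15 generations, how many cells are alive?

k=0  X____X_
_X_X___
__XX_XX
XX_X_X_
_XXX__X
_XX_XXX
_X____X
k=1  XXX___X
XX_X_X_
___X_XX
_____X_
_______
____X_X
_XX_X__
k=2  ____XXX
___X_X_
X_X__X_
____XXX
_____X_
___X_X_
__X___X
k=3  ___XX_X
___X___
___X___
____X__
_______
____XXX
___X__X
k=4  __XXXX_
__XX___
___XX__
_______
____X__
____XXX
X__X__X
k=5  _X___XX
_____X_
__XXX__
___XX__
____X__
X__XX_X
X_X____
k=6  XX___XX
__XX_XX
__X__X_
__X__X_
_______
XX_XXXX
__XXX__
k=7  XX_____
__XX___
_XX__X_
_______
XXXX___
XX___XX
_______
k=8  _XX____
X__X___
_XXX___
X__X___
__X____
______X
_______
k=9  _XX____
X__X___
XX_XX__
___X___
_______
_______
_______
k=10  _XX____
X__XX__
XX_XX__
__XXX__
_______
_______
_______
k=11  _XXX___
X___X__
XX___X_
_XX_X__
___X___
_______
_______
k=12  _XXX___
X__XX_X
X_XXXXX
XXXXX__
__XX___
_______
__X____
k=13  XX__X__
_______
_______
X______
____X__
__XX___
_XXX___
k=14  XX_X___
_______
_______
_______
___X___
_X__X__
X___X__
k=15  XX_____
_______
_______
_______
_______
___XX__
X_XXX__

8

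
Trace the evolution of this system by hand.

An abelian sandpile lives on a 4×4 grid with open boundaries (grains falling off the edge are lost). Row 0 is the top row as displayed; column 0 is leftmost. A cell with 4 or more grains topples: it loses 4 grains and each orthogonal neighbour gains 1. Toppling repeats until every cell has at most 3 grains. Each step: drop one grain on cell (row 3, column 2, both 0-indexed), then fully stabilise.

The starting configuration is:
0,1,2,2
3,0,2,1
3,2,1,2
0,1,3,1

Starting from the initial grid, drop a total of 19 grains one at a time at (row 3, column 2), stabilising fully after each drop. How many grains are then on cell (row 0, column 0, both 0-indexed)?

gen 0: 0,1,2,2
3,0,2,1
3,2,1,2
0,1,3,1
gen 1: 0,1,2,2
3,0,2,1
3,2,2,2
0,2,0,2
gen 2: 0,1,2,2
3,0,2,1
3,2,2,2
0,2,1,2
gen 3: 0,1,2,2
3,0,2,1
3,2,2,2
0,2,2,2
gen 4: 0,1,2,2
3,0,2,1
3,2,2,2
0,2,3,2
gen 5: 0,1,2,2
3,0,2,1
3,2,3,2
0,3,0,3
gen 6: 0,1,2,2
3,0,2,1
3,2,3,2
0,3,1,3
gen 7: 0,1,2,2
3,0,2,1
3,2,3,2
0,3,2,3
gen 8: 0,1,2,2
3,0,2,1
3,2,3,2
0,3,3,3
gen 9: 1,1,2,2
0,2,3,2
1,1,2,0
2,1,3,1
gen 10: 1,1,2,2
0,2,3,2
1,1,3,0
2,2,0,2
gen 11: 1,1,2,2
0,2,3,2
1,1,3,0
2,2,1,2
gen 12: 1,1,2,2
0,2,3,2
1,1,3,0
2,2,2,2
gen 13: 1,1,2,2
0,2,3,2
1,1,3,0
2,2,3,2
gen 14: 1,1,3,2
0,3,0,3
1,2,1,1
2,3,1,3
gen 15: 1,1,3,2
0,3,0,3
1,2,1,1
2,3,2,3
gen 16: 1,1,3,2
0,3,0,3
1,2,1,1
2,3,3,3
gen 17: 1,1,3,2
0,3,0,3
1,3,2,2
3,0,2,0
gen 18: 1,1,3,2
0,3,0,3
1,3,2,2
3,0,3,0
gen 19: 1,1,3,2
0,3,0,3
1,3,3,2
3,1,0,1

1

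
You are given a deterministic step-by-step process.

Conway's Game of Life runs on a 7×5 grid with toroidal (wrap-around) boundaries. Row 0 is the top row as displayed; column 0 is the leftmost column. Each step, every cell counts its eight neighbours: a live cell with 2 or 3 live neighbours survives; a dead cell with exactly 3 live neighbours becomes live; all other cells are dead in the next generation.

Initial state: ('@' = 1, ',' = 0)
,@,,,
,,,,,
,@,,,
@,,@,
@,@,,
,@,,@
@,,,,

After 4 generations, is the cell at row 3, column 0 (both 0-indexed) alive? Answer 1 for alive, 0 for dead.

1

[0] ,@,,,
,,,,,
,@,,,
@,,@,
@,@,,
,@,,@
@,,,,
[1] ,,,,,
,,,,,
,,,,,
@,@,@
@,@@,
,@,,@
@@,,,
[2] ,,,,,
,,,,,
,,,,,
@,@,@
,,@,,
,,,@@
@@,,,
[3] ,,,,,
,,,,,
,,,,,
,@,@,
@@@,,
@@@@@
@,,,@
[4] ,,,,,
,,,,,
,,,,,
@@,,,
,,,,,
,,,,,
,,@,,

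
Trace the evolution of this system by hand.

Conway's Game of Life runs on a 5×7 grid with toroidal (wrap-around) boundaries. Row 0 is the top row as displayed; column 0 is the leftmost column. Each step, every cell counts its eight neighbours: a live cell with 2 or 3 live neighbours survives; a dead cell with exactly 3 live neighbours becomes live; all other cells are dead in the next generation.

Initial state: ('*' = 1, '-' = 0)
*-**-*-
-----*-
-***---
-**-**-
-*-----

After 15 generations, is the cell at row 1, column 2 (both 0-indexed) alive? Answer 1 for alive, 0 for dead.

0

k=0  *-**-*-
-----*-
-***---
-**-**-
-*-----
k=1  -**-*-*
------*
-*-*-*-
*---*--
*----**
k=2  -*-----
-*-**-*
*---***
**--*--
---**--
k=3  *----*-
-****-*
--*----
**-----
*****--
k=4  -----*-
*******
-------
*------
--***--
k=5  *------
*******
--****-
---*---
---**--
k=6  *------
*------
*------
-----*-
---**--
k=7  -------
**----*
------*
----*--
----*--
k=8  *------
*-----*
-----**
-----*-
-------
k=9  *-----*
*----*-
*----*-
-----**
-------
k=10  *-----*
**---*-
*---**-
-----**
*----*-
k=11  -----*-
-*--**-
**--*--
*------
*----*-
k=12  -----*-
**--***
**--***
*------
-------
k=13  *---**-
-*-----
----*--
**---*-
-------
k=14  -------
----**-
**-----
-------
**--**-
k=15  ------*
-------
-------
------*
-------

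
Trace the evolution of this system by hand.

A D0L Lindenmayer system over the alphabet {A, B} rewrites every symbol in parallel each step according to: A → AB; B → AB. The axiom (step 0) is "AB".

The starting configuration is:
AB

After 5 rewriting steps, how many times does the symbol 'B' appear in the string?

k=0  AB
k=1  ABAB
k=2  ABABABAB
k=3  ABABABABABABABAB
k=4  ABABABABABABABABABABABABABABABAB
k=5  ABABABABABABABABABABABABABABABABABABABABABABABABABABABABABABABAB

32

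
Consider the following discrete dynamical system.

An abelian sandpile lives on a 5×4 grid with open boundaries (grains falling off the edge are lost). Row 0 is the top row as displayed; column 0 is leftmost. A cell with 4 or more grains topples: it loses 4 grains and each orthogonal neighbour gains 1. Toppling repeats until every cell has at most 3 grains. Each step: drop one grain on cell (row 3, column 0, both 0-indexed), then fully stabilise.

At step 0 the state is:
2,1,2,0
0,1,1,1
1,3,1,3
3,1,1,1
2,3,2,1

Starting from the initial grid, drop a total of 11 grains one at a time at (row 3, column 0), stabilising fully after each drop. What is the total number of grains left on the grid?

33

step 0: 2,1,2,0
0,1,1,1
1,3,1,3
3,1,1,1
2,3,2,1
step 1: 2,1,2,0
0,1,1,1
2,3,1,3
0,2,1,1
3,3,2,1
step 2: 2,1,2,0
0,1,1,1
2,3,1,3
1,2,1,1
3,3,2,1
step 3: 2,1,2,0
0,1,1,1
2,3,1,3
2,2,1,1
3,3,2,1
step 4: 2,1,2,0
0,1,1,1
2,3,1,3
3,2,1,1
3,3,2,1
step 5: 2,1,2,0
1,2,1,1
0,1,2,3
3,1,2,1
1,1,3,1
step 6: 2,1,2,0
1,2,1,1
1,1,2,3
0,2,2,1
2,1,3,1
step 7: 2,1,2,0
1,2,1,1
1,1,2,3
1,2,2,1
2,1,3,1
step 8: 2,1,2,0
1,2,1,1
1,1,2,3
2,2,2,1
2,1,3,1
step 9: 2,1,2,0
1,2,1,1
1,1,2,3
3,2,2,1
2,1,3,1
step 10: 2,1,2,0
1,2,1,1
2,1,2,3
0,3,2,1
3,1,3,1
step 11: 2,1,2,0
1,2,1,1
2,1,2,3
1,3,2,1
3,1,3,1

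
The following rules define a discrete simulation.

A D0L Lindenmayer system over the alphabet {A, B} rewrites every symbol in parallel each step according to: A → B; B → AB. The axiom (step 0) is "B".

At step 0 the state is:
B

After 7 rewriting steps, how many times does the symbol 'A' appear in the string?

step 0: B
step 1: AB
step 2: BAB
step 3: ABBAB
step 4: BABABBAB
step 5: ABBABBABABBAB
step 6: BABABBABABBABBABABBAB
step 7: ABBABBABABBABBABABBABABBABBABABBAB

13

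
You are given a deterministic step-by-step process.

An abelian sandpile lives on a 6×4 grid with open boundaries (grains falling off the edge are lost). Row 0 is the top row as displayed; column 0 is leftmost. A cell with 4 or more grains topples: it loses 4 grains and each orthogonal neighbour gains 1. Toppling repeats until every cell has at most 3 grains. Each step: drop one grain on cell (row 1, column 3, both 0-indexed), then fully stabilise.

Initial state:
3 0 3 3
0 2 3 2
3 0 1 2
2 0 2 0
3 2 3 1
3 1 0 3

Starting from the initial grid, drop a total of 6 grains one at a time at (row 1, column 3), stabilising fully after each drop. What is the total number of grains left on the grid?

42

gen 0: 3 0 3 3
0 2 3 2
3 0 1 2
2 0 2 0
3 2 3 1
3 1 0 3
gen 1: 3 0 3 3
0 2 3 3
3 0 1 2
2 0 2 0
3 2 3 1
3 1 0 3
gen 2: 3 1 1 1
0 3 1 2
3 0 2 3
2 0 2 0
3 2 3 1
3 1 0 3
gen 3: 3 1 1 1
0 3 1 3
3 0 2 3
2 0 2 0
3 2 3 1
3 1 0 3
gen 4: 3 1 1 2
0 3 2 1
3 0 3 0
2 0 2 1
3 2 3 1
3 1 0 3
gen 5: 3 1 1 2
0 3 2 2
3 0 3 0
2 0 2 1
3 2 3 1
3 1 0 3
gen 6: 3 1 1 2
0 3 2 3
3 0 3 0
2 0 2 1
3 2 3 1
3 1 0 3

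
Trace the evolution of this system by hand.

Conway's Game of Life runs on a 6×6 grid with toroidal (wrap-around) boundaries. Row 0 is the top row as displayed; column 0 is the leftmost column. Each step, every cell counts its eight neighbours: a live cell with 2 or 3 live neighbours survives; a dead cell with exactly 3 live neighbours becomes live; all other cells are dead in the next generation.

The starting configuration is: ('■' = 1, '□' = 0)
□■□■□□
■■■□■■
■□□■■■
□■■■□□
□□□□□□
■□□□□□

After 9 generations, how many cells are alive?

4

[0] □■□■□□
■■■□■■
■□□■■■
□■■■□□
□□□□□□
■□□□□□
[1] □□□■■□
□□□□□□
□□□□□□
■■■■□■
□■■□□□
□□□□□□
[2] □□□□□□
□□□□□□
■■■□□□
■□□■□□
□□□■□□
□□■■□□
[3] □□□□□□
□■□□□□
■■■□□□
■□□■□□
□□□■■□
□□■■□□
[4] □□■□□□
■■■□□□
■□■□□□
■□□■■■
□□□□■□
□□■■■□
[5] □□□□□□
■□■■□□
□□■□■□
■■□■■□
□□■□□□
□□■□■□
[6] □■■□□□
□■■■□□
■□□□■□
□■□□■■
□□■□■■
□□□■□□
[7] □■□□□□
■□□■□□
■□□□■□
□■□□□□
■□■□□■
□■□■■□
[8] ■■□■■□
■■□□□■
■■□□□■
□■□□□□
■□■■■■
□■□■■■
[9] □□□■□□
□□□□□□
□□■□□■
□□□■□□
□□□□□□
□□□□□□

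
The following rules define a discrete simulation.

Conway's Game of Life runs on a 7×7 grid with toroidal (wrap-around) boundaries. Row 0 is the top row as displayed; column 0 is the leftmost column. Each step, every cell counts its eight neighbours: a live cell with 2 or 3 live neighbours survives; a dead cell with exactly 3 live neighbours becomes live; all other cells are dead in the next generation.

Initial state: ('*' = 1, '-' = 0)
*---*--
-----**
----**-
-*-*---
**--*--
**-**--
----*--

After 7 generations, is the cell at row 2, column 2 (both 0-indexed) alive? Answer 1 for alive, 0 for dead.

step 0: *---*--
-----**
----**-
-*-*---
**--*--
**-**--
----*--
step 1: ----*-*
------*
----***
****-*-
----*--
******-
**--**-
step 2: ----*-*
*---*-*
-****--
****---
-------
*-*----
-------
step 3: *-----*
***-*-*
----***
*---*--
*--*---
-------
-------
step 4: -----**
-*-**--
----*--
*--**--
-------
-------
-------
step 5: ----**-
---**--
--*--*-
---**--
-------
-------
-------
step 6: ---***-
---*---
--*--*-
---**--
-------
-------
-------
step 7: ---**--
--**-*-
--*----
---**--
-------
-------
----*--

1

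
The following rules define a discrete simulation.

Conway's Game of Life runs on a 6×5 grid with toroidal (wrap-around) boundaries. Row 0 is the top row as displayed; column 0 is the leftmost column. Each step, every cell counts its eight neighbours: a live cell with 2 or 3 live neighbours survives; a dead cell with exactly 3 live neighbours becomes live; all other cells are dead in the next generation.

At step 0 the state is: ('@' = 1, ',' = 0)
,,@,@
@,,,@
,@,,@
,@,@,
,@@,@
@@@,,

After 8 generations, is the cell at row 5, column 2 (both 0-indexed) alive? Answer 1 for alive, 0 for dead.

step 0: ,,@,@
@,,,@
,@,,@
,@,@,
,@@,@
@@@,,
step 1: ,,@,@
,@,,@
,@@@@
,@,@@
,,,,@
,,,,@
step 2: ,,,,@
,@,,@
,@,,,
,@,,,
,,,,@
@,,,@
step 3: ,,,@@
,,,,,
,@@,,
@,,,,
,,,,@
@,,@@
step 4: @,,@,
,,@@,
,@,,,
@@,,,
,,,@,
@,,,,
step 5: ,@@@,
,@@@@
@@,,,
@@@,,
@@,,@
,,,,,
step 6: @@,,@
,,,,@
,,,,,
,,@,,
,,@,@
,,,@@
step 7: ,,,,,
,,,,@
,,,,,
,,,@,
,,@,@
,@@,,
step 8: ,,,,,
,,,,,
,,,,,
,,,@,
,@@,,
,@@@,

1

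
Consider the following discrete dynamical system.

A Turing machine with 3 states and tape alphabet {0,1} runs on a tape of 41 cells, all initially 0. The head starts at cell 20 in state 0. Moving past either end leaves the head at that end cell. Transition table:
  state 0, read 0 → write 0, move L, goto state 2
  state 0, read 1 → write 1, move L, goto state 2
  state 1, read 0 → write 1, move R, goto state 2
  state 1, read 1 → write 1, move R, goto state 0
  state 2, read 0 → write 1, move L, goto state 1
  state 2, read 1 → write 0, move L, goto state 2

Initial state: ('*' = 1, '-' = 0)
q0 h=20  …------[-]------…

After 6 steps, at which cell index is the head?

16

0) q0 h=20  …------[-]------…
1) q2 h=19  …------[-]------…
2) q1 h=18  …------[-]*-----…
3) q2 h=19  …-----*[*]------…
4) q2 h=18  …------[*]------…
5) q2 h=17  …------[-]------…
6) q1 h=16  …------[-]*-----…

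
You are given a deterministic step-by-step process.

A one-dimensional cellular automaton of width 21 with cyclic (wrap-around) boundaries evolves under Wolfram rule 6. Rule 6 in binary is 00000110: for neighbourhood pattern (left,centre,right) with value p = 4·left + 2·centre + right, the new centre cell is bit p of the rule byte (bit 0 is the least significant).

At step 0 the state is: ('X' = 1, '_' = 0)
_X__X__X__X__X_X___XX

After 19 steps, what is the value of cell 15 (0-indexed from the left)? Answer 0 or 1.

t=0: _X__X__X__X__X_X___XX
t=1: _X_XX_XX_XX_XX_X__X__
t=2: XX_____________X_XX__
t=3: ______________XX____X
t=4: _____________X_____XX
t=5: ____________XX____X__
t=6: ___________X_____XX__
t=7: __________XX____X____
t=8: _________X_____XX____
t=9: ________XX____X______
t=10: _______X_____XX______
t=11: ______XX____X________
t=12: _____X_____XX________
t=13: ____XX____X__________
t=14: ___X_____XX__________
t=15: __XX____X____________
t=16: _X_____XX____________
t=17: XX____X______________
t=18: _____XX_____________X
t=19: ____X______________XX

0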